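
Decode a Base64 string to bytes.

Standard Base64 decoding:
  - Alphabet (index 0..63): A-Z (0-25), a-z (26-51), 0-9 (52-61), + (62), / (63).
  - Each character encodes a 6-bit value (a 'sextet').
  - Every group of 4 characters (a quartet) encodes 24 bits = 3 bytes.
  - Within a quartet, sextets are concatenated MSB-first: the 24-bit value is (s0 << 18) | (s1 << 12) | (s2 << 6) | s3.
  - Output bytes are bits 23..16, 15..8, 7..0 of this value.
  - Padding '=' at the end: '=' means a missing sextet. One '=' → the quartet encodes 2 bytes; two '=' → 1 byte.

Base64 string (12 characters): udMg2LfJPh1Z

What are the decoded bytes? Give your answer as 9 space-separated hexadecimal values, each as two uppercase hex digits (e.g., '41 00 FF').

After char 0 ('u'=46): chars_in_quartet=1 acc=0x2E bytes_emitted=0
After char 1 ('d'=29): chars_in_quartet=2 acc=0xB9D bytes_emitted=0
After char 2 ('M'=12): chars_in_quartet=3 acc=0x2E74C bytes_emitted=0
After char 3 ('g'=32): chars_in_quartet=4 acc=0xB9D320 -> emit B9 D3 20, reset; bytes_emitted=3
After char 4 ('2'=54): chars_in_quartet=1 acc=0x36 bytes_emitted=3
After char 5 ('L'=11): chars_in_quartet=2 acc=0xD8B bytes_emitted=3
After char 6 ('f'=31): chars_in_quartet=3 acc=0x362DF bytes_emitted=3
After char 7 ('J'=9): chars_in_quartet=4 acc=0xD8B7C9 -> emit D8 B7 C9, reset; bytes_emitted=6
After char 8 ('P'=15): chars_in_quartet=1 acc=0xF bytes_emitted=6
After char 9 ('h'=33): chars_in_quartet=2 acc=0x3E1 bytes_emitted=6
After char 10 ('1'=53): chars_in_quartet=3 acc=0xF875 bytes_emitted=6
After char 11 ('Z'=25): chars_in_quartet=4 acc=0x3E1D59 -> emit 3E 1D 59, reset; bytes_emitted=9

Answer: B9 D3 20 D8 B7 C9 3E 1D 59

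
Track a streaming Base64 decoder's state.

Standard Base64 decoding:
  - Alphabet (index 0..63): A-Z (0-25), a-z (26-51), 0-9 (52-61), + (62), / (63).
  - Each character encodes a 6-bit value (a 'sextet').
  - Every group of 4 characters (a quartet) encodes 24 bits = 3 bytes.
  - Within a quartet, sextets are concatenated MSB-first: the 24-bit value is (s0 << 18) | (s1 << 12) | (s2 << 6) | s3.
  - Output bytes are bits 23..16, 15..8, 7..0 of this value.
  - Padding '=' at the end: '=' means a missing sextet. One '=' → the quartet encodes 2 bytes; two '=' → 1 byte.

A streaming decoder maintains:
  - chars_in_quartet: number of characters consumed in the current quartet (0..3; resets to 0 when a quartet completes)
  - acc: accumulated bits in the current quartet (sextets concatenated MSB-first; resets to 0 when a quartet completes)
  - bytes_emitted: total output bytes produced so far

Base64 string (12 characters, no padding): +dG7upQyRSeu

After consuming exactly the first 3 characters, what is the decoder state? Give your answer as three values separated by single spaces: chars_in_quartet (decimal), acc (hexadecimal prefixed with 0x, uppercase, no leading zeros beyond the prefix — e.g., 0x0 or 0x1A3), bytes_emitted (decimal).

Answer: 3 0x3E746 0

Derivation:
After char 0 ('+'=62): chars_in_quartet=1 acc=0x3E bytes_emitted=0
After char 1 ('d'=29): chars_in_quartet=2 acc=0xF9D bytes_emitted=0
After char 2 ('G'=6): chars_in_quartet=3 acc=0x3E746 bytes_emitted=0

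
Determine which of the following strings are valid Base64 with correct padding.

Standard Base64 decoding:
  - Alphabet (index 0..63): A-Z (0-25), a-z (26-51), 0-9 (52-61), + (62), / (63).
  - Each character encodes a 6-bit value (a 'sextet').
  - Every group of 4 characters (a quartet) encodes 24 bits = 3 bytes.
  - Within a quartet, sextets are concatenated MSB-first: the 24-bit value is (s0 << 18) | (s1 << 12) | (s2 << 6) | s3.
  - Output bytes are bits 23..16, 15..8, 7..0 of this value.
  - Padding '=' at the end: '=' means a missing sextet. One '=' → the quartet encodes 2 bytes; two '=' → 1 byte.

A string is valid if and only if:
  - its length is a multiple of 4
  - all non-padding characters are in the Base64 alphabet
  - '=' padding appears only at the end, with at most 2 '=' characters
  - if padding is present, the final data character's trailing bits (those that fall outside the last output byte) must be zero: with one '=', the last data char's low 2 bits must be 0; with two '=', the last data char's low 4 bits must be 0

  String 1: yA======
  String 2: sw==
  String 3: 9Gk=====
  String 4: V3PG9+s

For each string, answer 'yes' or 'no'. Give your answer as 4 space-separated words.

Answer: no yes no no

Derivation:
String 1: 'yA======' → invalid (6 pad chars (max 2))
String 2: 'sw==' → valid
String 3: '9Gk=====' → invalid (5 pad chars (max 2))
String 4: 'V3PG9+s' → invalid (len=7 not mult of 4)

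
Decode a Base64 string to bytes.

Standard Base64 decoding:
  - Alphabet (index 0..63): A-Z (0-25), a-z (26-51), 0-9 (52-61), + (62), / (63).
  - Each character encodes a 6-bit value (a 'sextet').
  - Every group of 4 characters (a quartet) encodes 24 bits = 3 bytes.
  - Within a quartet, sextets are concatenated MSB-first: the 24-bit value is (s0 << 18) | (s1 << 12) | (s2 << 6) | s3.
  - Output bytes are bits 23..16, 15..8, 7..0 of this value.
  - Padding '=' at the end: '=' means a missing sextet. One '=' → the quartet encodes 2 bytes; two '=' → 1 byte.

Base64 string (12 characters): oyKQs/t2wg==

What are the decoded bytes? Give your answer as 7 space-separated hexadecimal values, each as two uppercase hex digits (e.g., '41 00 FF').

After char 0 ('o'=40): chars_in_quartet=1 acc=0x28 bytes_emitted=0
After char 1 ('y'=50): chars_in_quartet=2 acc=0xA32 bytes_emitted=0
After char 2 ('K'=10): chars_in_quartet=3 acc=0x28C8A bytes_emitted=0
After char 3 ('Q'=16): chars_in_quartet=4 acc=0xA32290 -> emit A3 22 90, reset; bytes_emitted=3
After char 4 ('s'=44): chars_in_quartet=1 acc=0x2C bytes_emitted=3
After char 5 ('/'=63): chars_in_quartet=2 acc=0xB3F bytes_emitted=3
After char 6 ('t'=45): chars_in_quartet=3 acc=0x2CFED bytes_emitted=3
After char 7 ('2'=54): chars_in_quartet=4 acc=0xB3FB76 -> emit B3 FB 76, reset; bytes_emitted=6
After char 8 ('w'=48): chars_in_quartet=1 acc=0x30 bytes_emitted=6
After char 9 ('g'=32): chars_in_quartet=2 acc=0xC20 bytes_emitted=6
Padding '==': partial quartet acc=0xC20 -> emit C2; bytes_emitted=7

Answer: A3 22 90 B3 FB 76 C2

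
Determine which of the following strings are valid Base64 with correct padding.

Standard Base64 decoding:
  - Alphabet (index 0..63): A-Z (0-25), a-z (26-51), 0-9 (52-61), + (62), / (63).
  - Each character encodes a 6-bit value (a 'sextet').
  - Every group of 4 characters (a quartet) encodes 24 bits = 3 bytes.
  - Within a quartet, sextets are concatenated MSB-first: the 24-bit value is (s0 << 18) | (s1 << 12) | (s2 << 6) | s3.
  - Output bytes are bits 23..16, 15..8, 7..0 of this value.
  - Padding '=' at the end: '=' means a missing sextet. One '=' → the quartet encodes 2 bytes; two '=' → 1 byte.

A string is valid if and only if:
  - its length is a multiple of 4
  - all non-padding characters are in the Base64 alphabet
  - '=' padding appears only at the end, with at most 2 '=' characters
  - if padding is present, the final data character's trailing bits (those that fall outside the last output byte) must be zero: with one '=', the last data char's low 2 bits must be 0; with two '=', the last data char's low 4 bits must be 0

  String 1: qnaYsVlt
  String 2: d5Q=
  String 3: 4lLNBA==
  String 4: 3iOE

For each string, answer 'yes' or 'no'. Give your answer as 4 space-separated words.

Answer: yes yes yes yes

Derivation:
String 1: 'qnaYsVlt' → valid
String 2: 'd5Q=' → valid
String 3: '4lLNBA==' → valid
String 4: '3iOE' → valid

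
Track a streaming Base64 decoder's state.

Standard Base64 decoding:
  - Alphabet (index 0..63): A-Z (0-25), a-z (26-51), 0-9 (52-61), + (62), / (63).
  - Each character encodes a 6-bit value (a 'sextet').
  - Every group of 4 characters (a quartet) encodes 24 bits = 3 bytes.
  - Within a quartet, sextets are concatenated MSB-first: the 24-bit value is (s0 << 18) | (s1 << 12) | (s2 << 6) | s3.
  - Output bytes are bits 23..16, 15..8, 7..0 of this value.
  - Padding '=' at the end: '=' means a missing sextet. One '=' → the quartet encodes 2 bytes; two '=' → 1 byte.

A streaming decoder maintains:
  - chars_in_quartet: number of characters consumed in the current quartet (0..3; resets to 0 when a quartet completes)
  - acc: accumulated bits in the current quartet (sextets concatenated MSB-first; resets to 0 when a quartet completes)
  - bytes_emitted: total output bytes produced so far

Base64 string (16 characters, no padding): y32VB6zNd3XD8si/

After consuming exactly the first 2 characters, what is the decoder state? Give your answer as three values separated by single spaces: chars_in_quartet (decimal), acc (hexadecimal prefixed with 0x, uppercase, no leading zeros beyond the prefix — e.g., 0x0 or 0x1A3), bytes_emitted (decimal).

Answer: 2 0xCB7 0

Derivation:
After char 0 ('y'=50): chars_in_quartet=1 acc=0x32 bytes_emitted=0
After char 1 ('3'=55): chars_in_quartet=2 acc=0xCB7 bytes_emitted=0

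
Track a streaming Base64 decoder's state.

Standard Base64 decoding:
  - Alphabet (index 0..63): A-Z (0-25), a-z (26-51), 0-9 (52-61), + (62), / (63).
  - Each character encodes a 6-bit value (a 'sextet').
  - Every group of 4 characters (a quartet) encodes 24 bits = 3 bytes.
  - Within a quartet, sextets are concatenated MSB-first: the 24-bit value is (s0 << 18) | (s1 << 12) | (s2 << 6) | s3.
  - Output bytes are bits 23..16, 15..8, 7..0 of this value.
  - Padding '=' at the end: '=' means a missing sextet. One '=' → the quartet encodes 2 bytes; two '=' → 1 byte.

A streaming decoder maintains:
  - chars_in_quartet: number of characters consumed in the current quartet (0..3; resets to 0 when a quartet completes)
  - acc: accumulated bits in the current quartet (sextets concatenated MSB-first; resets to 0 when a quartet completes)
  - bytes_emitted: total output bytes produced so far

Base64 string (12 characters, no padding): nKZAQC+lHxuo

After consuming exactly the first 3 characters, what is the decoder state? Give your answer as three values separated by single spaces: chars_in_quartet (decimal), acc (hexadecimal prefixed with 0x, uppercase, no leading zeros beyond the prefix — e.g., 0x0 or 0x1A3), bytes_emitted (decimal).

Answer: 3 0x27299 0

Derivation:
After char 0 ('n'=39): chars_in_quartet=1 acc=0x27 bytes_emitted=0
After char 1 ('K'=10): chars_in_quartet=2 acc=0x9CA bytes_emitted=0
After char 2 ('Z'=25): chars_in_quartet=3 acc=0x27299 bytes_emitted=0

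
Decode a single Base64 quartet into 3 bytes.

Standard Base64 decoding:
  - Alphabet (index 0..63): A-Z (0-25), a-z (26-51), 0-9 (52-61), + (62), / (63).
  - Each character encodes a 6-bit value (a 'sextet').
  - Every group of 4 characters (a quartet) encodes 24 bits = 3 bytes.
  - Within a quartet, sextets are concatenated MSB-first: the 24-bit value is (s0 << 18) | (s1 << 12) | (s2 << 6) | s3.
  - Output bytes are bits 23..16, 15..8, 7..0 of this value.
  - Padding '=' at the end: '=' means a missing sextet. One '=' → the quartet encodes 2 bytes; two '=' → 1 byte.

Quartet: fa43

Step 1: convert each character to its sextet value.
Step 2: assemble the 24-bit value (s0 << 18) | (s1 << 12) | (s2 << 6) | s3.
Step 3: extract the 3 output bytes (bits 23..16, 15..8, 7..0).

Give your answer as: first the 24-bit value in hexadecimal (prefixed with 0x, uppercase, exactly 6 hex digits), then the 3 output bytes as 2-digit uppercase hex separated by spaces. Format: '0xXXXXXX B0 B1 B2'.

Answer: 0x7DAE37 7D AE 37

Derivation:
Sextets: f=31, a=26, 4=56, 3=55
24-bit: (31<<18) | (26<<12) | (56<<6) | 55
      = 0x7C0000 | 0x01A000 | 0x000E00 | 0x000037
      = 0x7DAE37
Bytes: (v>>16)&0xFF=7D, (v>>8)&0xFF=AE, v&0xFF=37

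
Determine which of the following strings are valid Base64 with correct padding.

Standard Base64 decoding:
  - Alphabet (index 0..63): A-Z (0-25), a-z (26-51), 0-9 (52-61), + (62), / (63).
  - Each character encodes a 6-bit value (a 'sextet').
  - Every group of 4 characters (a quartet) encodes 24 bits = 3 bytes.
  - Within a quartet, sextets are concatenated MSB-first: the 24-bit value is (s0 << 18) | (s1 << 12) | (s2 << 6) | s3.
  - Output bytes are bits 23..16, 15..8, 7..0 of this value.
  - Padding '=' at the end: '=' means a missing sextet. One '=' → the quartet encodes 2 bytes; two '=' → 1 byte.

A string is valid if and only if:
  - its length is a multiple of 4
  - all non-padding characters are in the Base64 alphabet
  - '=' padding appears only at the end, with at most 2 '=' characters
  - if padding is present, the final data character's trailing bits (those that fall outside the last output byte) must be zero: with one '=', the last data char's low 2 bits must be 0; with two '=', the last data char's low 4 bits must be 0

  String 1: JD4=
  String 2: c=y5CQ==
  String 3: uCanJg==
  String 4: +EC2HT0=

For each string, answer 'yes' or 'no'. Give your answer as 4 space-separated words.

String 1: 'JD4=' → valid
String 2: 'c=y5CQ==' → invalid (bad char(s): ['=']; '=' in middle)
String 3: 'uCanJg==' → valid
String 4: '+EC2HT0=' → valid

Answer: yes no yes yes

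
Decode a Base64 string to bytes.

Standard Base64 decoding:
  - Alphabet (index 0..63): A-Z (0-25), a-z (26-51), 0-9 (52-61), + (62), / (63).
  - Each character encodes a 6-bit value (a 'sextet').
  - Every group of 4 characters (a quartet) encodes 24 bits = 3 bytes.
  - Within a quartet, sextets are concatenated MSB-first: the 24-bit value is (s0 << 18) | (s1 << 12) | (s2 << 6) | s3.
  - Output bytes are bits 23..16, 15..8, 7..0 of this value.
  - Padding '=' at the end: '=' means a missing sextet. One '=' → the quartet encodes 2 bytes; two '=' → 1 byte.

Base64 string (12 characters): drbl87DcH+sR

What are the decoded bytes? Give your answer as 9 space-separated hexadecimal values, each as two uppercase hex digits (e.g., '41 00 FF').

Answer: 76 B6 E5 F3 B0 DC 1F EB 11

Derivation:
After char 0 ('d'=29): chars_in_quartet=1 acc=0x1D bytes_emitted=0
After char 1 ('r'=43): chars_in_quartet=2 acc=0x76B bytes_emitted=0
After char 2 ('b'=27): chars_in_quartet=3 acc=0x1DADB bytes_emitted=0
After char 3 ('l'=37): chars_in_quartet=4 acc=0x76B6E5 -> emit 76 B6 E5, reset; bytes_emitted=3
After char 4 ('8'=60): chars_in_quartet=1 acc=0x3C bytes_emitted=3
After char 5 ('7'=59): chars_in_quartet=2 acc=0xF3B bytes_emitted=3
After char 6 ('D'=3): chars_in_quartet=3 acc=0x3CEC3 bytes_emitted=3
After char 7 ('c'=28): chars_in_quartet=4 acc=0xF3B0DC -> emit F3 B0 DC, reset; bytes_emitted=6
After char 8 ('H'=7): chars_in_quartet=1 acc=0x7 bytes_emitted=6
After char 9 ('+'=62): chars_in_quartet=2 acc=0x1FE bytes_emitted=6
After char 10 ('s'=44): chars_in_quartet=3 acc=0x7FAC bytes_emitted=6
After char 11 ('R'=17): chars_in_quartet=4 acc=0x1FEB11 -> emit 1F EB 11, reset; bytes_emitted=9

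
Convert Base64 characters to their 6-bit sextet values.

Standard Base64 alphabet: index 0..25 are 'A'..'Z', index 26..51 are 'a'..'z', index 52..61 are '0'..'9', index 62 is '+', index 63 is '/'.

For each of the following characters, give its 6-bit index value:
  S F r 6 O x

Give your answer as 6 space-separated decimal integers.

'S': A..Z range, ord('S') − ord('A') = 18
'F': A..Z range, ord('F') − ord('A') = 5
'r': a..z range, 26 + ord('r') − ord('a') = 43
'6': 0..9 range, 52 + ord('6') − ord('0') = 58
'O': A..Z range, ord('O') − ord('A') = 14
'x': a..z range, 26 + ord('x') − ord('a') = 49

Answer: 18 5 43 58 14 49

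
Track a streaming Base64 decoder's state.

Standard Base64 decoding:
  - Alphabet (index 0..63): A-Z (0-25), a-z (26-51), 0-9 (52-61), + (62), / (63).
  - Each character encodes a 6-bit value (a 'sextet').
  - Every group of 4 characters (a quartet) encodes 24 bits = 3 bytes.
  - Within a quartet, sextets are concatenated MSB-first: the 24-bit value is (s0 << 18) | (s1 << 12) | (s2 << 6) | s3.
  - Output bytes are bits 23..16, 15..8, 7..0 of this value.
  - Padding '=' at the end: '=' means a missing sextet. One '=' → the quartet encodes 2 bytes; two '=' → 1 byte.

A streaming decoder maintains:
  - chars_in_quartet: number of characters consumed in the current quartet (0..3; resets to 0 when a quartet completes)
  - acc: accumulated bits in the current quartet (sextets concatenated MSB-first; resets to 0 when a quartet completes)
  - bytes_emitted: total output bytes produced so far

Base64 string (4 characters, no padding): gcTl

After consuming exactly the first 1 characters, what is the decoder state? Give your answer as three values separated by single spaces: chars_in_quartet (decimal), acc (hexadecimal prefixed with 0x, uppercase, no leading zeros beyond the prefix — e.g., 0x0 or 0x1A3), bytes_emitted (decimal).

After char 0 ('g'=32): chars_in_quartet=1 acc=0x20 bytes_emitted=0

Answer: 1 0x20 0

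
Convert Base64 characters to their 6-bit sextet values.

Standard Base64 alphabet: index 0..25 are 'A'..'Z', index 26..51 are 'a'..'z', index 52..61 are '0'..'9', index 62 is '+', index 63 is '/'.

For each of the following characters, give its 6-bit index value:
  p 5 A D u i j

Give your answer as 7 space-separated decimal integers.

'p': a..z range, 26 + ord('p') − ord('a') = 41
'5': 0..9 range, 52 + ord('5') − ord('0') = 57
'A': A..Z range, ord('A') − ord('A') = 0
'D': A..Z range, ord('D') − ord('A') = 3
'u': a..z range, 26 + ord('u') − ord('a') = 46
'i': a..z range, 26 + ord('i') − ord('a') = 34
'j': a..z range, 26 + ord('j') − ord('a') = 35

Answer: 41 57 0 3 46 34 35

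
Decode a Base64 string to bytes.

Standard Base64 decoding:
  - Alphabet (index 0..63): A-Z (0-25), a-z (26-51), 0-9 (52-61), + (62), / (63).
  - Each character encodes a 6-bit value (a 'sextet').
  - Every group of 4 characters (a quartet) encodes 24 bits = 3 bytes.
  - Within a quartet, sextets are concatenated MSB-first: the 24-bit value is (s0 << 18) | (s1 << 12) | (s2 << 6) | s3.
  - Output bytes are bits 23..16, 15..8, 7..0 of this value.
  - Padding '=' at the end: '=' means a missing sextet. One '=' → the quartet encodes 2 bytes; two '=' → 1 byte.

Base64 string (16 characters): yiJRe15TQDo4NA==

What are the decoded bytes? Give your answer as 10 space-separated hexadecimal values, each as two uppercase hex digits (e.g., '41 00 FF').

Answer: CA 22 51 7B 5E 53 40 3A 38 34

Derivation:
After char 0 ('y'=50): chars_in_quartet=1 acc=0x32 bytes_emitted=0
After char 1 ('i'=34): chars_in_quartet=2 acc=0xCA2 bytes_emitted=0
After char 2 ('J'=9): chars_in_quartet=3 acc=0x32889 bytes_emitted=0
After char 3 ('R'=17): chars_in_quartet=4 acc=0xCA2251 -> emit CA 22 51, reset; bytes_emitted=3
After char 4 ('e'=30): chars_in_quartet=1 acc=0x1E bytes_emitted=3
After char 5 ('1'=53): chars_in_quartet=2 acc=0x7B5 bytes_emitted=3
After char 6 ('5'=57): chars_in_quartet=3 acc=0x1ED79 bytes_emitted=3
After char 7 ('T'=19): chars_in_quartet=4 acc=0x7B5E53 -> emit 7B 5E 53, reset; bytes_emitted=6
After char 8 ('Q'=16): chars_in_quartet=1 acc=0x10 bytes_emitted=6
After char 9 ('D'=3): chars_in_quartet=2 acc=0x403 bytes_emitted=6
After char 10 ('o'=40): chars_in_quartet=3 acc=0x100E8 bytes_emitted=6
After char 11 ('4'=56): chars_in_quartet=4 acc=0x403A38 -> emit 40 3A 38, reset; bytes_emitted=9
After char 12 ('N'=13): chars_in_quartet=1 acc=0xD bytes_emitted=9
After char 13 ('A'=0): chars_in_quartet=2 acc=0x340 bytes_emitted=9
Padding '==': partial quartet acc=0x340 -> emit 34; bytes_emitted=10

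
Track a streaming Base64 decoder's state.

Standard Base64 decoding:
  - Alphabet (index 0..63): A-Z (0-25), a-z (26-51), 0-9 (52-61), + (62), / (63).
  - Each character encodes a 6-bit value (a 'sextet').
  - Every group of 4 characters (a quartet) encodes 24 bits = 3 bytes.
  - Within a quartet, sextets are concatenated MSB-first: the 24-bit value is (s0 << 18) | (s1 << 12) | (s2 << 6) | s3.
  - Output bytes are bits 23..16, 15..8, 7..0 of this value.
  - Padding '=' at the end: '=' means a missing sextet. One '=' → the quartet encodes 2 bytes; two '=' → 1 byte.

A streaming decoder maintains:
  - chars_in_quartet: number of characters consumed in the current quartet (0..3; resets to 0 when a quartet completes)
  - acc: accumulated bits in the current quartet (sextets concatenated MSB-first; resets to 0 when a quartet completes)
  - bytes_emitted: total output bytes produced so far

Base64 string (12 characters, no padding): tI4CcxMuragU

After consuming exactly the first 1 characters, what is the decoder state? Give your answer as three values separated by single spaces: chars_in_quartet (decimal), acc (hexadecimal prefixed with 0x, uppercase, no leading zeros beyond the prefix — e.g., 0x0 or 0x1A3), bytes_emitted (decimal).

After char 0 ('t'=45): chars_in_quartet=1 acc=0x2D bytes_emitted=0

Answer: 1 0x2D 0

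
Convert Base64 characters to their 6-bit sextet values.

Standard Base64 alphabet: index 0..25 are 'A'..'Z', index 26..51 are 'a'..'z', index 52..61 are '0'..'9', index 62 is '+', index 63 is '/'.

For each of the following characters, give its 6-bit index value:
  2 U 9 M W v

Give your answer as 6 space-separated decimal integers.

'2': 0..9 range, 52 + ord('2') − ord('0') = 54
'U': A..Z range, ord('U') − ord('A') = 20
'9': 0..9 range, 52 + ord('9') − ord('0') = 61
'M': A..Z range, ord('M') − ord('A') = 12
'W': A..Z range, ord('W') − ord('A') = 22
'v': a..z range, 26 + ord('v') − ord('a') = 47

Answer: 54 20 61 12 22 47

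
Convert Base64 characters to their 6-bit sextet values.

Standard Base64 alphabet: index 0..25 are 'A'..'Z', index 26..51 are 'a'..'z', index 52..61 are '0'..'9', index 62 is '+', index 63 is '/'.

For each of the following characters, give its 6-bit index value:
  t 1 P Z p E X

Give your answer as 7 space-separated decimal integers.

Answer: 45 53 15 25 41 4 23

Derivation:
't': a..z range, 26 + ord('t') − ord('a') = 45
'1': 0..9 range, 52 + ord('1') − ord('0') = 53
'P': A..Z range, ord('P') − ord('A') = 15
'Z': A..Z range, ord('Z') − ord('A') = 25
'p': a..z range, 26 + ord('p') − ord('a') = 41
'E': A..Z range, ord('E') − ord('A') = 4
'X': A..Z range, ord('X') − ord('A') = 23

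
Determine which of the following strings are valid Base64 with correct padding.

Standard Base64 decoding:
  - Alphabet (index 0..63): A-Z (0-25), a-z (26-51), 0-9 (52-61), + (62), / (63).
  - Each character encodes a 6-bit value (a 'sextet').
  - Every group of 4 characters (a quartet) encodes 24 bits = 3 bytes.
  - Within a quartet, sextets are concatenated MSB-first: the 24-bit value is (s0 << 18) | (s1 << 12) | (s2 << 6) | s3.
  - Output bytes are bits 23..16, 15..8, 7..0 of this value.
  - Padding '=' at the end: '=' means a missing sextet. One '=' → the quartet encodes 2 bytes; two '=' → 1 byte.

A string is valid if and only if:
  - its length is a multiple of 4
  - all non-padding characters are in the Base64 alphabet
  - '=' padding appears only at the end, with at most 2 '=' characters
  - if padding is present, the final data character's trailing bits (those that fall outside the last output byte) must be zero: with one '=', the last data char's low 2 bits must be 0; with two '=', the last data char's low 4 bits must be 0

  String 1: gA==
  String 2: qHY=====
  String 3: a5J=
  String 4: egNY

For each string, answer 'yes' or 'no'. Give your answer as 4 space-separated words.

String 1: 'gA==' → valid
String 2: 'qHY=====' → invalid (5 pad chars (max 2))
String 3: 'a5J=' → invalid (bad trailing bits)
String 4: 'egNY' → valid

Answer: yes no no yes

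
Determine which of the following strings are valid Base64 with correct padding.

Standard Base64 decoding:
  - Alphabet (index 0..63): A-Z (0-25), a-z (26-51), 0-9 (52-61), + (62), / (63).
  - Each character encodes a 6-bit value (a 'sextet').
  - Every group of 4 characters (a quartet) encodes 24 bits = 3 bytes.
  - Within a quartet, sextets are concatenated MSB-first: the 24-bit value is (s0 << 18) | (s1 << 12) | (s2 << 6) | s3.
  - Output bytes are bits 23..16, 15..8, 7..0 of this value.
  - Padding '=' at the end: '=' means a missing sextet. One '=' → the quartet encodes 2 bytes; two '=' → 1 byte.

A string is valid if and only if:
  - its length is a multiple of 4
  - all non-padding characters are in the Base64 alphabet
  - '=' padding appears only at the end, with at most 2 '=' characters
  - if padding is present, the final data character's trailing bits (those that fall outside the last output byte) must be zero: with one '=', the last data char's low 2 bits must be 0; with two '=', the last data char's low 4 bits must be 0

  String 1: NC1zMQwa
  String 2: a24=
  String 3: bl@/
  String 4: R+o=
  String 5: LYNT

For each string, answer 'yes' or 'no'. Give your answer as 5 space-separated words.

String 1: 'NC1zMQwa' → valid
String 2: 'a24=' → valid
String 3: 'bl@/' → invalid (bad char(s): ['@'])
String 4: 'R+o=' → valid
String 5: 'LYNT' → valid

Answer: yes yes no yes yes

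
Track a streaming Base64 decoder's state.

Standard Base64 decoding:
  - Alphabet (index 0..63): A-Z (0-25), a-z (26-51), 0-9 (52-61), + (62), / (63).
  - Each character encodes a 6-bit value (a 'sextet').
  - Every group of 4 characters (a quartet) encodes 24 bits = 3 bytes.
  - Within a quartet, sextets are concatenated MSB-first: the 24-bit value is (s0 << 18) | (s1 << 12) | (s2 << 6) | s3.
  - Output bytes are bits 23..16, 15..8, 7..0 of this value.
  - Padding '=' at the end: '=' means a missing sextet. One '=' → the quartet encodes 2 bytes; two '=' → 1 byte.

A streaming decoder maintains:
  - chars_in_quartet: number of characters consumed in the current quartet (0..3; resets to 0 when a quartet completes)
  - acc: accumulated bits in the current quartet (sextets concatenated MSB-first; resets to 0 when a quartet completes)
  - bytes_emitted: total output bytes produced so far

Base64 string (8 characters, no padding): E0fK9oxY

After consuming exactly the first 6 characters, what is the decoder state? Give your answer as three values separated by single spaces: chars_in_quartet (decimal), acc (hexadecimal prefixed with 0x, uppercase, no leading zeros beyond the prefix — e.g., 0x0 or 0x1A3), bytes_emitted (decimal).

After char 0 ('E'=4): chars_in_quartet=1 acc=0x4 bytes_emitted=0
After char 1 ('0'=52): chars_in_quartet=2 acc=0x134 bytes_emitted=0
After char 2 ('f'=31): chars_in_quartet=3 acc=0x4D1F bytes_emitted=0
After char 3 ('K'=10): chars_in_quartet=4 acc=0x1347CA -> emit 13 47 CA, reset; bytes_emitted=3
After char 4 ('9'=61): chars_in_quartet=1 acc=0x3D bytes_emitted=3
After char 5 ('o'=40): chars_in_quartet=2 acc=0xF68 bytes_emitted=3

Answer: 2 0xF68 3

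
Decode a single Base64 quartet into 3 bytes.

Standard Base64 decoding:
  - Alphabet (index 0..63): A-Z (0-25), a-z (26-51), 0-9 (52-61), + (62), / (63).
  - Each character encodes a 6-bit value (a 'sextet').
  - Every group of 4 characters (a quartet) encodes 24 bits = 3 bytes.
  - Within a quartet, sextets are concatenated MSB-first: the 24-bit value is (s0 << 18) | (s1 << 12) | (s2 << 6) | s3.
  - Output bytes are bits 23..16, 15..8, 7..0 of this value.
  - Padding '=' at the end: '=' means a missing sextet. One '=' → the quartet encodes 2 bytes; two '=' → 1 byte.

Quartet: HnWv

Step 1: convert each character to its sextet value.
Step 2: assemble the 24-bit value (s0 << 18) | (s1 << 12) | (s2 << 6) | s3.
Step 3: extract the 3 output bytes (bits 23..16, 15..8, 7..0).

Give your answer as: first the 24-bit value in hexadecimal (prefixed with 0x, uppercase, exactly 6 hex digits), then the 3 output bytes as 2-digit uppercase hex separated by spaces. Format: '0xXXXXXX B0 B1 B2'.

Sextets: H=7, n=39, W=22, v=47
24-bit: (7<<18) | (39<<12) | (22<<6) | 47
      = 0x1C0000 | 0x027000 | 0x000580 | 0x00002F
      = 0x1E75AF
Bytes: (v>>16)&0xFF=1E, (v>>8)&0xFF=75, v&0xFF=AF

Answer: 0x1E75AF 1E 75 AF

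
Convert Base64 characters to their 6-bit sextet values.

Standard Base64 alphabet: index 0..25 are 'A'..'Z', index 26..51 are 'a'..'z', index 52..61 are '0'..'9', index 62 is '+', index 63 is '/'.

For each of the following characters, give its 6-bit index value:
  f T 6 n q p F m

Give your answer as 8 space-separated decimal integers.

Answer: 31 19 58 39 42 41 5 38

Derivation:
'f': a..z range, 26 + ord('f') − ord('a') = 31
'T': A..Z range, ord('T') − ord('A') = 19
'6': 0..9 range, 52 + ord('6') − ord('0') = 58
'n': a..z range, 26 + ord('n') − ord('a') = 39
'q': a..z range, 26 + ord('q') − ord('a') = 42
'p': a..z range, 26 + ord('p') − ord('a') = 41
'F': A..Z range, ord('F') − ord('A') = 5
'm': a..z range, 26 + ord('m') − ord('a') = 38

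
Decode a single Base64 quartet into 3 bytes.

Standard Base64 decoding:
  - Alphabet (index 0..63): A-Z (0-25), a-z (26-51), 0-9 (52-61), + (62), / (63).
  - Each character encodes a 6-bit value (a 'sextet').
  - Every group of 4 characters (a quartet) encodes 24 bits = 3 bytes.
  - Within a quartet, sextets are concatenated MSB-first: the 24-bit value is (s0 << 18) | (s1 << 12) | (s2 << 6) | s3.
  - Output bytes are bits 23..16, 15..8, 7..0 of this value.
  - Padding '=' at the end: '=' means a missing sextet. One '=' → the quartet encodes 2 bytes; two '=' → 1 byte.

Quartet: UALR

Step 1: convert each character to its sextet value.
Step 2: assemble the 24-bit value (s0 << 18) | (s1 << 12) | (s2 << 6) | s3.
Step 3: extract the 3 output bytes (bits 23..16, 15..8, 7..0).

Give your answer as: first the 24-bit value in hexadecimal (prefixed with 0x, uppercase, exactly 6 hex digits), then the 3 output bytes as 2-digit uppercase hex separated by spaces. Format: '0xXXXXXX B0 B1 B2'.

Sextets: U=20, A=0, L=11, R=17
24-bit: (20<<18) | (0<<12) | (11<<6) | 17
      = 0x500000 | 0x000000 | 0x0002C0 | 0x000011
      = 0x5002D1
Bytes: (v>>16)&0xFF=50, (v>>8)&0xFF=02, v&0xFF=D1

Answer: 0x5002D1 50 02 D1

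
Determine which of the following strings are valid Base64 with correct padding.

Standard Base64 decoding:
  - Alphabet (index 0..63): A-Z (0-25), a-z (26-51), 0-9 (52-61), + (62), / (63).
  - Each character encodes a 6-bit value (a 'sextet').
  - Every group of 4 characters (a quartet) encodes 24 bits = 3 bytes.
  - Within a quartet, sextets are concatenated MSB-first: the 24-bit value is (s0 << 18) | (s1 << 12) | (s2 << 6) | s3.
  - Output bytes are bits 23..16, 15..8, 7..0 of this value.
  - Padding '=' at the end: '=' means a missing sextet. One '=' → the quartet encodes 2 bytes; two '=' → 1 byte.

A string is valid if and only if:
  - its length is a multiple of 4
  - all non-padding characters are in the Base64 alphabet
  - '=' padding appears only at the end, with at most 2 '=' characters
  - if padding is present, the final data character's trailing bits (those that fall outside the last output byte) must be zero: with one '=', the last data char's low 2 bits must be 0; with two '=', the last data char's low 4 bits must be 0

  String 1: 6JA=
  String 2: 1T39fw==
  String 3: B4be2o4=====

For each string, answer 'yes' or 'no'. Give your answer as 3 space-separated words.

Answer: yes yes no

Derivation:
String 1: '6JA=' → valid
String 2: '1T39fw==' → valid
String 3: 'B4be2o4=====' → invalid (5 pad chars (max 2))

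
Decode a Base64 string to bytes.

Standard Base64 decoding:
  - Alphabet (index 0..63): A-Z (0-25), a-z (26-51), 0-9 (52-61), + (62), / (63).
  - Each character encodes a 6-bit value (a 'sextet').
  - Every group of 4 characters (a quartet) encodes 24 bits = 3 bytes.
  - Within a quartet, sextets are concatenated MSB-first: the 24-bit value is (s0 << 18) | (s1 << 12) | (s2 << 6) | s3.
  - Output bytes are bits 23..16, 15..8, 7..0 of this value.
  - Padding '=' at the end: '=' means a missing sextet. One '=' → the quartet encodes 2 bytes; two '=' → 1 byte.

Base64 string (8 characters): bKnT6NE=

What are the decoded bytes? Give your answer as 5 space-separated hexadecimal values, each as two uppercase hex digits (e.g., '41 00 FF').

Answer: 6C A9 D3 E8 D1

Derivation:
After char 0 ('b'=27): chars_in_quartet=1 acc=0x1B bytes_emitted=0
After char 1 ('K'=10): chars_in_quartet=2 acc=0x6CA bytes_emitted=0
After char 2 ('n'=39): chars_in_quartet=3 acc=0x1B2A7 bytes_emitted=0
After char 3 ('T'=19): chars_in_quartet=4 acc=0x6CA9D3 -> emit 6C A9 D3, reset; bytes_emitted=3
After char 4 ('6'=58): chars_in_quartet=1 acc=0x3A bytes_emitted=3
After char 5 ('N'=13): chars_in_quartet=2 acc=0xE8D bytes_emitted=3
After char 6 ('E'=4): chars_in_quartet=3 acc=0x3A344 bytes_emitted=3
Padding '=': partial quartet acc=0x3A344 -> emit E8 D1; bytes_emitted=5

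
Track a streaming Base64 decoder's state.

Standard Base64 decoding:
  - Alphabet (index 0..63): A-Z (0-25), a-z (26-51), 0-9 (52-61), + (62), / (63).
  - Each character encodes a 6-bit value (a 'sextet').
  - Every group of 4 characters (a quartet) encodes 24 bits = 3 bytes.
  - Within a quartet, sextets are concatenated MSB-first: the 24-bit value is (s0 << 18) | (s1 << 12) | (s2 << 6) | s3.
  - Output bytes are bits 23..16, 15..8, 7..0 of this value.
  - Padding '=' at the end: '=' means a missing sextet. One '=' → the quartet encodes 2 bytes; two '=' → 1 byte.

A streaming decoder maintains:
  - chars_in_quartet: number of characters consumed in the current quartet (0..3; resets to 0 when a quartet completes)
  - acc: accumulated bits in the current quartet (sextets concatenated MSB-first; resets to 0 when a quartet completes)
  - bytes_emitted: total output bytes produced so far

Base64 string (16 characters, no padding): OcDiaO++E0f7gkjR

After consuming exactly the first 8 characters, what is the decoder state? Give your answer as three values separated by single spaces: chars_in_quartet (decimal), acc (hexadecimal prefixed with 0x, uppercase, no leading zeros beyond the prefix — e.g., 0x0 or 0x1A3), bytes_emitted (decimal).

After char 0 ('O'=14): chars_in_quartet=1 acc=0xE bytes_emitted=0
After char 1 ('c'=28): chars_in_quartet=2 acc=0x39C bytes_emitted=0
After char 2 ('D'=3): chars_in_quartet=3 acc=0xE703 bytes_emitted=0
After char 3 ('i'=34): chars_in_quartet=4 acc=0x39C0E2 -> emit 39 C0 E2, reset; bytes_emitted=3
After char 4 ('a'=26): chars_in_quartet=1 acc=0x1A bytes_emitted=3
After char 5 ('O'=14): chars_in_quartet=2 acc=0x68E bytes_emitted=3
After char 6 ('+'=62): chars_in_quartet=3 acc=0x1A3BE bytes_emitted=3
After char 7 ('+'=62): chars_in_quartet=4 acc=0x68EFBE -> emit 68 EF BE, reset; bytes_emitted=6

Answer: 0 0x0 6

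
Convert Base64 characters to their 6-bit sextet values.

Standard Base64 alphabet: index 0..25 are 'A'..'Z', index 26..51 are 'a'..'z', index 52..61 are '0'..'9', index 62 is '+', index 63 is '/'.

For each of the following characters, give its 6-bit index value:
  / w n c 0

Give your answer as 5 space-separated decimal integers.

'/': index 63
'w': a..z range, 26 + ord('w') − ord('a') = 48
'n': a..z range, 26 + ord('n') − ord('a') = 39
'c': a..z range, 26 + ord('c') − ord('a') = 28
'0': 0..9 range, 52 + ord('0') − ord('0') = 52

Answer: 63 48 39 28 52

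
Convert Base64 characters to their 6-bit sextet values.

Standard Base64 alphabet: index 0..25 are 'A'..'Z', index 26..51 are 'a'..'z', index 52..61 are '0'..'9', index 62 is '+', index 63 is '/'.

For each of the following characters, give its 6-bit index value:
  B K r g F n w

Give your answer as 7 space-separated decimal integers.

Answer: 1 10 43 32 5 39 48

Derivation:
'B': A..Z range, ord('B') − ord('A') = 1
'K': A..Z range, ord('K') − ord('A') = 10
'r': a..z range, 26 + ord('r') − ord('a') = 43
'g': a..z range, 26 + ord('g') − ord('a') = 32
'F': A..Z range, ord('F') − ord('A') = 5
'n': a..z range, 26 + ord('n') − ord('a') = 39
'w': a..z range, 26 + ord('w') − ord('a') = 48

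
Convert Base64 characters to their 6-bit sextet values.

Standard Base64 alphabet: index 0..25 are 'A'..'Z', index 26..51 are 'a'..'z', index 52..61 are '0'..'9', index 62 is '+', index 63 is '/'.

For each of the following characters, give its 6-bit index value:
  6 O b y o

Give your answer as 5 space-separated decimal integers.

Answer: 58 14 27 50 40

Derivation:
'6': 0..9 range, 52 + ord('6') − ord('0') = 58
'O': A..Z range, ord('O') − ord('A') = 14
'b': a..z range, 26 + ord('b') − ord('a') = 27
'y': a..z range, 26 + ord('y') − ord('a') = 50
'o': a..z range, 26 + ord('o') − ord('a') = 40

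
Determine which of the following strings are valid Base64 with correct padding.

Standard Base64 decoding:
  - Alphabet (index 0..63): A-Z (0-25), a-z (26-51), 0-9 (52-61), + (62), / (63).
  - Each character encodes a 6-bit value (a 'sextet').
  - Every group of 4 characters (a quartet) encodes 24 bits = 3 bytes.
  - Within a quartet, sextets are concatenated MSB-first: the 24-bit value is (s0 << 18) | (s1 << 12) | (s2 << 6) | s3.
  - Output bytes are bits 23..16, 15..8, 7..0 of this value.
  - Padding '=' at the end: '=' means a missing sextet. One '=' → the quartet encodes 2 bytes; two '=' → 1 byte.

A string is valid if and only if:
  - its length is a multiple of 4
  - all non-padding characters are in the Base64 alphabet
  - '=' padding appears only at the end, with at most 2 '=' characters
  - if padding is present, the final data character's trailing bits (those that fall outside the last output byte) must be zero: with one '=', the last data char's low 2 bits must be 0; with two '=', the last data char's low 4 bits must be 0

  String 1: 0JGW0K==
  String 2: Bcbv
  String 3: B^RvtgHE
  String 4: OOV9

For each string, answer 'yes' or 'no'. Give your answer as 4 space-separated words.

String 1: '0JGW0K==' → invalid (bad trailing bits)
String 2: 'Bcbv' → valid
String 3: 'B^RvtgHE' → invalid (bad char(s): ['^'])
String 4: 'OOV9' → valid

Answer: no yes no yes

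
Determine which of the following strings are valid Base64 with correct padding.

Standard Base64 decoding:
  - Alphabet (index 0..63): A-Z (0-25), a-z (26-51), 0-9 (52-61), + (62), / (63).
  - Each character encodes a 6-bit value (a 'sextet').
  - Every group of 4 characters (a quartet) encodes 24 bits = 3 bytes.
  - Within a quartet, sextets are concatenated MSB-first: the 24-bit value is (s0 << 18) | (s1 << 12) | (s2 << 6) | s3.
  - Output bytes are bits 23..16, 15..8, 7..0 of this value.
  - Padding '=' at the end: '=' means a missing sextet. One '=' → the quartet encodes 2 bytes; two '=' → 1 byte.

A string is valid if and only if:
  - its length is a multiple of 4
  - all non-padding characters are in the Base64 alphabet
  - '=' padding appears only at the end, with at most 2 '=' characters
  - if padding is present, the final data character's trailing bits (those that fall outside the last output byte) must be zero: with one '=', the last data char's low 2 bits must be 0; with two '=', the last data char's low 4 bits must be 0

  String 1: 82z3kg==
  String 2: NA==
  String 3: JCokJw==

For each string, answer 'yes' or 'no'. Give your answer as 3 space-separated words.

String 1: '82z3kg==' → valid
String 2: 'NA==' → valid
String 3: 'JCokJw==' → valid

Answer: yes yes yes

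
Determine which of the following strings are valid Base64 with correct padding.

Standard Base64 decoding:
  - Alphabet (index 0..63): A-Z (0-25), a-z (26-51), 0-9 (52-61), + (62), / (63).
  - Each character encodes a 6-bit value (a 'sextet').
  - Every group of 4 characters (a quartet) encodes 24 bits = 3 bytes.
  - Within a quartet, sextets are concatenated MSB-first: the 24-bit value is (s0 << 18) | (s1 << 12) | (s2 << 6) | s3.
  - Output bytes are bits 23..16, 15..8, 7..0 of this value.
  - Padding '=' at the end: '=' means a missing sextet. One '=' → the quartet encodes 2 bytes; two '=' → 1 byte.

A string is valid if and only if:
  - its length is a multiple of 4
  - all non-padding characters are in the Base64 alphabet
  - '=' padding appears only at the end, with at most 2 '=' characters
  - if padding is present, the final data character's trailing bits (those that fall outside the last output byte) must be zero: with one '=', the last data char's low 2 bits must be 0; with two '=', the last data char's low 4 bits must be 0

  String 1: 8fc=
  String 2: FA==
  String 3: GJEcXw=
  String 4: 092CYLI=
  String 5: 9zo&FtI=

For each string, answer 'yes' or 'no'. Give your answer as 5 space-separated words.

String 1: '8fc=' → valid
String 2: 'FA==' → valid
String 3: 'GJEcXw=' → invalid (len=7 not mult of 4)
String 4: '092CYLI=' → valid
String 5: '9zo&FtI=' → invalid (bad char(s): ['&'])

Answer: yes yes no yes no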